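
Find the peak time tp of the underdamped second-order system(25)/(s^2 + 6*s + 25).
Standard form: ωn²/(s²+2ζωn·s+ωn²) → ωn = 5, ζ = 0.6.
ωd = ωn·√(1-ζ²) = 5·√(1-0.6²) = 4.
tp = π/ωd = π/4 = 0.7854 s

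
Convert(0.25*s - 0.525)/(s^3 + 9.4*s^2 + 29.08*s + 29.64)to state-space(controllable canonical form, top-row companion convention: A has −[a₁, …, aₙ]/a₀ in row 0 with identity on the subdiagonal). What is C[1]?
Reachable canonical form: C = numerator coefficients (right-aligned, zero-padded to length n).
num = 0.25*s - 0.525, C = [[0, 0.25, -0.525]].
C[1] = 0.25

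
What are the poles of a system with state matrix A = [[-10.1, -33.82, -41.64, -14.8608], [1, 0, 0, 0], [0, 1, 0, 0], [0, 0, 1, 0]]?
Eigenvalues solve det(λI - A) = 0.
Characteristic polynomial: λ^4 + 10.1*λ^3 + 33.82*λ^2 + 41.64*λ + 14.8608 = 0.
Factor: (λ + 1.6)(λ + 3.6)(λ + 0.6)(λ + 4.3) = 0.
Roots: -0.6, -1.6, -3.6, -4.3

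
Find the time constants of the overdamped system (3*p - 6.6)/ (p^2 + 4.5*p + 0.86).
Overdamped: real poles at -0.2, -4.3. τ = -1/pole → τ₁ = 5, τ₂ = 0.2326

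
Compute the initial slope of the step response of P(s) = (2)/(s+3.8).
IVT: y'(0⁺) = lim_{s→∞} s²·Y(s) = lim_{s→∞} s·P(s).
deg(num) = 0, deg(den) = 1, relative degree = 1, so s·P(s) → (leading num)/(leading den) = 2/1 = 2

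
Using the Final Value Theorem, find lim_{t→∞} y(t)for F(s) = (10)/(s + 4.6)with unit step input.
FVT: lim_{t→∞} y(t) = lim_{s→0} s*Y(s) where Y(s) = F(s)/s.
= lim_{s→0} F(s) = F(0) = num(0)/den(0) = 10/4.6 = 2.174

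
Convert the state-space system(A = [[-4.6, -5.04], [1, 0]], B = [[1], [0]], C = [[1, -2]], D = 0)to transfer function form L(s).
L(s) = C(sI - A)⁻¹B + D.
Characteristic polynomial det(sI - A) = s^2 + 4.6*s + 5.04.
Numerator from C·adj(sI-A)·B + D·det(sI-A) = s - 2.
L(s) = (s - 2)/(s^2 + 4.6*s + 5.04)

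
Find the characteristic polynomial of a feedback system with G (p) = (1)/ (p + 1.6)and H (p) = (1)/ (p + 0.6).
Characteristic poly = G_den * H_den + G_num * H_num = (p^2 + 2.2*p + 0.96) + (1) = p^2 + 2.2*p + 1.96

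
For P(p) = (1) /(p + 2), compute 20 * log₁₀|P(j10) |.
Substitute p = j*10: P(j10) = 0.0192308 - 0.0961538j.
|P(j10)| = sqrt(Re² + Im²) = 0.09806.
20*log₁₀(0.09806) = -20.17 dB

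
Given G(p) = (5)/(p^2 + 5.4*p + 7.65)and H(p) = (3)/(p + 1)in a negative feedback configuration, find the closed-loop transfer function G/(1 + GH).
Closed-loop T = G/(1+GH).
Numerator: G_num * H_den = 5*p + 5.
Denominator: G_den * H_den + G_num * H_num = (p^3 + 6.4*p^2 + 13.05*p + 7.65) + (15) = p^3 + 6.4*p^2 + 13.05*p + 22.65.
T(p) = (5*p + 5)/(p^3 + 6.4*p^2 + 13.05*p + 22.65)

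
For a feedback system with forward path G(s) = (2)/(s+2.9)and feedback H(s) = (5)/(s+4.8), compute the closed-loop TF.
Closed-loop T = G/(1+GH).
Numerator: G_num * H_den = 2*s + 9.6.
Denominator: G_den * H_den + G_num * H_num = (s^2 + 7.7*s + 13.92) + (10) = s^2 + 7.7*s + 23.92.
T(s) = (2*s + 9.6)/(s^2 + 7.7*s + 23.92)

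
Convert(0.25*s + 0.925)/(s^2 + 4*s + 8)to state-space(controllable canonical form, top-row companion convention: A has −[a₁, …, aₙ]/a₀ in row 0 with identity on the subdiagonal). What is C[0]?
Reachable canonical form: C = numerator coefficients (right-aligned, zero-padded to length n).
num = 0.25*s + 0.925, C = [[0.25, 0.925]].
C[0] = 0.25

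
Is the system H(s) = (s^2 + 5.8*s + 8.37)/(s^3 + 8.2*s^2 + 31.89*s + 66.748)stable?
Denominator: s^3 + 8.2*s^2 + 31.89*s + 66.748 = (s + 4.4)(s^2 + 3.8*s + 15.17). Poles: -1.9 + 3.4j, -1.9 - 3.4j, -4.4. All Re(p)<0: Yes (stable)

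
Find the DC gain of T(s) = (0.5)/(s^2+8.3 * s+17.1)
DC gain = T(0) = num(0)/den(0) = 0.5/17.1 = 0.02924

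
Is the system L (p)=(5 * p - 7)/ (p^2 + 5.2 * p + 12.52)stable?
Denominator: p^2 + 5.2*p + 12.52. Poles: -2.6 + 2.4j, -2.6 - 2.4j. All Re(p)<0: Yes (stable)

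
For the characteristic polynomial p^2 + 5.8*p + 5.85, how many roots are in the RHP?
p^2 + 5.8*p + 5.85 = (p + 1.3)(p + 4.5). Poles: -1.3, -4.5. RHP poles (Re>0): 0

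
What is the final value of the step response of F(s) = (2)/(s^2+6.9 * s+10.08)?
FVT: lim_{t→∞} y(t) = lim_{s→0} s*Y(s) where Y(s) = F(s)/s.
= lim_{s→0} F(s) = F(0) = num(0)/den(0) = 2/10.08 = 0.1984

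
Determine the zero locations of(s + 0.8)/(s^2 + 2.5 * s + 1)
Set numerator = 0: s + 0.8 = 0 → Zeros: -0.8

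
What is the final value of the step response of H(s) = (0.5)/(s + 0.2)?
FVT: lim_{t→∞} y(t) = lim_{s→0} s*Y(s) where Y(s) = H(s)/s.
= lim_{s→0} H(s) = H(0) = num(0)/den(0) = 0.5/0.2 = 2.5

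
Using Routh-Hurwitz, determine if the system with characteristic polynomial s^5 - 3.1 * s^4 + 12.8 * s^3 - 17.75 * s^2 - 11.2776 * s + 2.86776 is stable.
Routh array:
s^5: [1, 12.8, -11.2776]; s^4: [-3.1, -17.75, 2.86776]; s^3: [7.07419, -10.3525]; s^2: [-22.2866, 2.86776]; s^1: [-9.44223]; s^0: [2.86776]
First column: [1, -3.1, 7.07419, -22.2866, -9.44223, 2.86776]. Sign changes = 4.
No, unstable (4 RHP root(s))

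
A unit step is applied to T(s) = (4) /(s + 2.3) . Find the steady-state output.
FVT: lim_{t→∞} y(t) = lim_{s→0} s*Y(s) where Y(s) = T(s)/s.
= lim_{s→0} T(s) = T(0) = num(0)/den(0) = 4/2.3 = 1.739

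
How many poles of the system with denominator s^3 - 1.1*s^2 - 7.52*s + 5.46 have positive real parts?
s^3 - 1.1*s^2 - 7.52*s + 5.46 = (s - 0.7)(s + 2.6)(s - 3). Poles: -2.6, 0.7, 3. RHP poles (Re>0): 2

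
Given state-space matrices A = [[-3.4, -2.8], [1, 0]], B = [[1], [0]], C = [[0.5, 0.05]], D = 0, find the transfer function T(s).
T(s) = C(sI - A)⁻¹B + D.
Characteristic polynomial det(sI - A) = s^2 + 3.4*s + 2.8.
Numerator from C·adj(sI-A)·B + D·det(sI-A) = 0.5*s + 0.05.
T(s) = (0.5*s + 0.05)/(s^2 + 3.4*s + 2.8)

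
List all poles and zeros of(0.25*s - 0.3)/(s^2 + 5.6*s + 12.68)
Set denominator = 0: s^2 + 5.6*s + 12.68 = 0 → Poles: -2.8 + 2.2j, -2.8 - 2.2j
Set numerator = 0: 0.25*s - 0.3 = 0 → Zeros: 1.2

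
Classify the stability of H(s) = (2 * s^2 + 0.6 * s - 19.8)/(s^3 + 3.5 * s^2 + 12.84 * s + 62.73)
Denominator: s^3 + 3.5*s^2 + 12.84*s + 62.73 = (s + 4.1)(s^2 - 0.6*s + 15.3). Poles: -4.1, 0.3 + 3.9j, 0.3 - 3.9j. Unstable (2 pole(s) in RHP)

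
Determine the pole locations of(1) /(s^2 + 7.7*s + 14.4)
Set denominator = 0: s^2 + 7.7*s + 14.4 = (s + 3.2)(s + 4.5) = 0 → Poles: -3.2, -4.5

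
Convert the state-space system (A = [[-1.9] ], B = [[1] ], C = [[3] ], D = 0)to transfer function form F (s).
F(s) = C(sI - A)⁻¹B + D.
Characteristic polynomial det(sI - A) = s + 1.9.
Numerator from C·adj(sI-A)·B + D·det(sI-A) = 3.
F(s) = (3)/(s + 1.9)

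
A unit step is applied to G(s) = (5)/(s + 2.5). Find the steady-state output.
FVT: lim_{t→∞} y(t) = lim_{s→0} s*Y(s) where Y(s) = G(s)/s.
= lim_{s→0} G(s) = G(0) = num(0)/den(0) = 5/2.5 = 2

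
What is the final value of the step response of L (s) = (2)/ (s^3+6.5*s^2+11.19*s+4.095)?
FVT: lim_{t→∞} y(t) = lim_{s→0} s*Y(s) where Y(s) = L(s)/s.
= lim_{s→0} L(s) = L(0) = num(0)/den(0) = 2/4.095 = 0.4884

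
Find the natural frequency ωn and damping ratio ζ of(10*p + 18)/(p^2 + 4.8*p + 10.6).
Underdamped: complex pole -2.4 + 2.2j. ωn = |pole| = 3.256, ζ = -Re(pole)/ωn = 0.7372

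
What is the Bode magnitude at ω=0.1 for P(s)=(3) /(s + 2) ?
Substitute s = j*0.1: P(j0.1) = 1.49626 - 0.074813j.
|P(j0.1)| = sqrt(Re² + Im²) = 1.498.
20*log₁₀(1.498) = 3.51 dB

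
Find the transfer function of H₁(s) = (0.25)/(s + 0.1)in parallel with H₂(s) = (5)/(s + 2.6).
Parallel: H = H₁ + H₂ = (n₁·d₂ + n₂·d₁)/(d₁·d₂).
n₁·d₂ = 0.25*s + 0.65. n₂·d₁ = 5*s + 0.5. Sum = 5.25*s + 1.15. d₁·d₂ = s^2 + 2.7*s + 0.26.
H(s) = (5.25*s + 1.15)/(s^2 + 2.7*s + 0.26)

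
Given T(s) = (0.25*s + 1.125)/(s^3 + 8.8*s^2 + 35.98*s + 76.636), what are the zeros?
Set numerator = 0: 0.25*s + 1.125 = 0 → Zeros: -4.5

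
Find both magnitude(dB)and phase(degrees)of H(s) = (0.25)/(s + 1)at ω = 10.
Substitute s = j*10: H(j10) = 0.00247525 - 0.0247525j.
|H| = 20*log₁₀(sqrt(Re²+Im²)) = -32.08 dB.
∠H = atan2(Im, Re) = -84.29°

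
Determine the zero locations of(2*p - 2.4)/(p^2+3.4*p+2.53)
Set numerator = 0: 2*p - 2.4 = 0 → Zeros: 1.2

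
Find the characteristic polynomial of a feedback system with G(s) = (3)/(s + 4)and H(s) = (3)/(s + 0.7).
Characteristic poly = G_den * H_den + G_num * H_num = (s^2 + 4.7*s + 2.8) + (9) = s^2 + 4.7*s + 11.8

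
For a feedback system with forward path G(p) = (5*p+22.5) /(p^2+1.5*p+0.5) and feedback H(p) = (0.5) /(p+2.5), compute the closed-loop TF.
Closed-loop T = G/(1+GH).
Numerator: G_num * H_den = 5*p^2 + 35*p + 56.25.
Denominator: G_den * H_den + G_num * H_num = (p^3 + 4*p^2 + 4.25*p + 1.25) + (2.5*p + 11.25) = p^3 + 4*p^2 + 6.75*p + 12.5.
T(p) = (5*p^2 + 35*p + 56.25)/(p^3 + 4*p^2 + 6.75*p + 12.5)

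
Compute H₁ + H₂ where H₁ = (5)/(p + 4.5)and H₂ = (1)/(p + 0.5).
Parallel: H = H₁ + H₂ = (n₁·d₂ + n₂·d₁)/(d₁·d₂).
n₁·d₂ = 5*p + 2.5. n₂·d₁ = p + 4.5. Sum = 6*p + 7. d₁·d₂ = p^2 + 5*p + 2.25.
H(p) = (6*p + 7)/(p^2 + 5*p + 2.25)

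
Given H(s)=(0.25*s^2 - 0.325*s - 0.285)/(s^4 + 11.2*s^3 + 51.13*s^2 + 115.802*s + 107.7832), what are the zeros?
Set numerator = 0: 0.25*s^2 - 0.325*s - 0.285 = 0.25*(s + 0.6)(s - 1.9) = 0 → Zeros: -0.6, 1.9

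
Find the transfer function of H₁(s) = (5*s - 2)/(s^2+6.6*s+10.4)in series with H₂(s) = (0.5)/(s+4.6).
Series: H = H₁ · H₂ = (n₁·n₂)/(d₁·d₂).
Num: n₁·n₂ = 2.5*s - 1. Den: d₁·d₂ = s^3 + 11.2*s^2 + 40.76*s + 47.84.
H(s) = (2.5*s - 1)/(s^3 + 11.2*s^2 + 40.76*s + 47.84)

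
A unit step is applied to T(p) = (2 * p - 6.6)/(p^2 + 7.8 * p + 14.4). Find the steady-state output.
FVT: lim_{t→∞} y(t) = lim_{p→0} p*Y(p) where Y(p) = T(p)/p.
= lim_{p→0} T(p) = T(0) = num(0)/den(0) = -6.6/14.4 = -0.4583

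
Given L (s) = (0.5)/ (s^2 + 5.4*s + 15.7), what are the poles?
Set denominator = 0: s^2 + 5.4*s + 15.7 = 0 → Poles: -2.7 + 2.9j, -2.7 - 2.9j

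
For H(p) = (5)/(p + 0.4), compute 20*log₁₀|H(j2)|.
Substitute p = j*2: H(j2) = 0.480769 - 2.40385j.
|H(j2)| = sqrt(Re² + Im²) = 2.451.
20*log₁₀(2.451) = 7.79 dB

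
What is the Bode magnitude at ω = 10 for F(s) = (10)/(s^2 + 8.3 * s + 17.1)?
Substitute s = j*10: F(j10) = -0.0602409 - 0.0603136j.
|F(j10)| = sqrt(Re² + Im²) = 0.08524.
20*log₁₀(0.08524) = -21.39 dB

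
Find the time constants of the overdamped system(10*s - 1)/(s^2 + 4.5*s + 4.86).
Overdamped: real poles at -1.8, -2.7. τ = -1/pole → τ₁ = 0.5556, τ₂ = 0.3704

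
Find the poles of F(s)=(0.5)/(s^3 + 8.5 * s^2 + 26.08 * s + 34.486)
Set denominator = 0: s^3 + 8.5*s^2 + 26.08*s + 34.486 = (s + 4.3)(s^2 + 4.2*s + 8.02) = 0 → Poles: -2.1 + 1.9j, -2.1 - 1.9j, -4.3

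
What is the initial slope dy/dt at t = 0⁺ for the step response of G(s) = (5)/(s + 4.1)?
IVT: y'(0⁺) = lim_{s→∞} s²·Y(s) = lim_{s→∞} s·G(s).
deg(num) = 0, deg(den) = 1, relative degree = 1, so s·G(s) → (leading num)/(leading den) = 5/1 = 5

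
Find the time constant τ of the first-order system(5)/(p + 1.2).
First-order system: τ = -1/pole. Pole = -1.2. τ = -1/(-1.2) = 0.8333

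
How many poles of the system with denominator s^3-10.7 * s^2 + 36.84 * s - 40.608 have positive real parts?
s^3 - 10.7*s^2 + 36.84*s - 40.608 = (s - 3.6)(s - 2.4)(s - 4.7). Poles: 2.4, 3.6, 4.7. RHP poles (Re>0): 3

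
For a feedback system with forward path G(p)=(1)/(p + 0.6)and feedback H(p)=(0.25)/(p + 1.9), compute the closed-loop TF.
Closed-loop T = G/(1+GH).
Numerator: G_num * H_den = p + 1.9.
Denominator: G_den * H_den + G_num * H_num = (p^2 + 2.5*p + 1.14) + (0.25) = p^2 + 2.5*p + 1.39.
T(p) = (p + 1.9)/(p^2 + 2.5*p + 1.39)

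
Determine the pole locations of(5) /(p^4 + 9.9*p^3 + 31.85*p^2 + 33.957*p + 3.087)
Set denominator = 0: p^4 + 9.9*p^3 + 31.85*p^2 + 33.957*p + 3.087 = (p + 3.5)(p + 2.1)(p + 0.1)(p + 4.2) = 0 → Poles: -0.1, -2.1, -3.5, -4.2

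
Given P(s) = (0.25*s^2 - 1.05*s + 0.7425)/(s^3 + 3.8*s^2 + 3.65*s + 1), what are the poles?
Set denominator = 0: s^3 + 3.8*s^2 + 3.65*s + 1 = (s + 0.8)(s + 2.5)(s + 0.5) = 0 → Poles: -0.5, -0.8, -2.5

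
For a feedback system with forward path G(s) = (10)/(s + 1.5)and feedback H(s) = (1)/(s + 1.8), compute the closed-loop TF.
Closed-loop T = G/(1+GH).
Numerator: G_num * H_den = 10*s + 18.
Denominator: G_den * H_den + G_num * H_num = (s^2 + 3.3*s + 2.7) + (10) = s^2 + 3.3*s + 12.7.
T(s) = (10*s + 18)/(s^2 + 3.3*s + 12.7)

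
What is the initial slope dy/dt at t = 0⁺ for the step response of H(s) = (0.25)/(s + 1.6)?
IVT: y'(0⁺) = lim_{s→∞} s²·Y(s) = lim_{s→∞} s·H(s).
deg(num) = 0, deg(den) = 1, relative degree = 1, so s·H(s) → (leading num)/(leading den) = 0.25/1 = 0.25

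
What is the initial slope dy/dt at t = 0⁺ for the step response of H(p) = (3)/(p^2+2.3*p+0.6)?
IVT: y'(0⁺) = lim_{p→∞} p²·Y(p) = lim_{p→∞} p·H(p).
deg(num) = 0, deg(den) = 2, relative degree = 2 ≥ 2, so p·H(p) → 0. Initial slope = 0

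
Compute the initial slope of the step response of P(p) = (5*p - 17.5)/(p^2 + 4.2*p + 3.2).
IVT: y'(0⁺) = lim_{p→∞} p²·Y(p) = lim_{p→∞} p·P(p).
deg(num) = 1, deg(den) = 2, relative degree = 1, so p·P(p) → (leading num)/(leading den) = 5/1 = 5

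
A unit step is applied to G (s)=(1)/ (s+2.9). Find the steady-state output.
FVT: lim_{t→∞} y(t) = lim_{s→0} s*Y(s) where Y(s) = G(s)/s.
= lim_{s→0} G(s) = G(0) = num(0)/den(0) = 1/2.9 = 0.3448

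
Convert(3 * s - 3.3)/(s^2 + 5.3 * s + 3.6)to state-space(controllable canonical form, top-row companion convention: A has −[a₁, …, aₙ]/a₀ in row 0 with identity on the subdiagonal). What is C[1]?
Reachable canonical form: C = numerator coefficients (right-aligned, zero-padded to length n).
num = 3*s - 3.3, C = [[3, -3.3]].
C[1] = -3.3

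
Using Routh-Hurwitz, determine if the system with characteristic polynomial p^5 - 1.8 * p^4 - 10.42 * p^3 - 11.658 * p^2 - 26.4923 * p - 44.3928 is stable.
Routh array:
p^5: [1, -10.42, -26.4923]; p^4: [-1.8, -11.658, -44.3928]; p^3: [-16.8967, -51.155]; p^2: [-6.20847, -44.3928]; p^1: [69.6624]; p^0: [-44.3928]
First column: [1, -1.8, -16.8967, -6.20847, 69.6624, -44.3928]. Sign changes = 3.
No, unstable (3 RHP root(s))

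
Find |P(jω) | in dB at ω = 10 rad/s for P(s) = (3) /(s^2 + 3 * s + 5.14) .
Substitute s = j*10: P(j10) = -0.02875 - 0.00909236j.
|P(j10)| = sqrt(Re² + Im²) = 0.03015.
20*log₁₀(0.03015) = -30.41 dB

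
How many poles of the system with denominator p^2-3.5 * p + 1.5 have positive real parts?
p^2 - 3.5*p + 1.5 = (p - 0.5)(p - 3). Poles: 0.5, 3. RHP poles (Re>0): 2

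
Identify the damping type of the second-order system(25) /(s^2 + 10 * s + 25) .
Standard form: ωn²/(s²+2ζωn·s+ωn²) gives ωn=5, ζ=1.
Critically damped (ζ = 1)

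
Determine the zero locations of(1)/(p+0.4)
Numerator is a nonzero constant (1) → Zeros: none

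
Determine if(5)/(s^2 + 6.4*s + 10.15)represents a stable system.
Denominator: s^2 + 6.4*s + 10.15 = (s + 2.9)(s + 3.5). Poles: -2.9, -3.5. All Re(p)<0: Yes (stable)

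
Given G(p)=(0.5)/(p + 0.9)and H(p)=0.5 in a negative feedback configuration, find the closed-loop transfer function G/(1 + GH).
Closed-loop T = G/(1+GH).
Numerator: G_num * H_den = 0.5.
Denominator: G_den * H_den + G_num * H_num = (p + 0.9) + (0.25) = p + 1.15.
T(p) = (0.5)/(p + 1.15)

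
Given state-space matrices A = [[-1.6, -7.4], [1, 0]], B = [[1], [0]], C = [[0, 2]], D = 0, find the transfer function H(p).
H(p) = C(pI - A)⁻¹B + D.
Characteristic polynomial det(pI - A) = p^2 + 1.6*p + 7.4.
Numerator from C·adj(pI-A)·B + D·det(pI-A) = 2.
H(p) = (2)/(p^2 + 1.6*p + 7.4)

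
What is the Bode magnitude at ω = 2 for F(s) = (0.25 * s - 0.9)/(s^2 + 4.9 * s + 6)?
Substitute s = j*2: F(j2) = 0.0309876 + 0.0981607j.
|F(j2)| = sqrt(Re² + Im²) = 0.1029.
20*log₁₀(0.1029) = -19.75 dB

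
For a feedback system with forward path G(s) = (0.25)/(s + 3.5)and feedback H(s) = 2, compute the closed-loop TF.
Closed-loop T = G/(1+GH).
Numerator: G_num * H_den = 0.25.
Denominator: G_den * H_den + G_num * H_num = (s + 3.5) + (0.5) = s + 4.
T(s) = (0.25)/(s + 4)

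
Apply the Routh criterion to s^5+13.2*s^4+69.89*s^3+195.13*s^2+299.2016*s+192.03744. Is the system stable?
Routh array:
s^5: [1, 69.89, 299.2016]; s^4: [13.2, 195.13, 192.03744]; s^3: [55.1074, 284.653]; s^2: [126.946, 192.03744]; s^1: [201.29]; s^0: [192.03744]
First column: [1, 13.2, 55.1074, 126.946, 201.29, 192.03744]. Sign changes = 0.
Yes, stable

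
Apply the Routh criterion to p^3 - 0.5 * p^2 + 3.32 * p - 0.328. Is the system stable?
Routh array:
p^3: [1, 3.32]; p^2: [-0.5, -0.328]; p^1: [2.664]; p^0: [-0.328]
First column: [1, -0.5, 2.664, -0.328]. Sign changes = 3.
No, unstable (3 RHP root(s))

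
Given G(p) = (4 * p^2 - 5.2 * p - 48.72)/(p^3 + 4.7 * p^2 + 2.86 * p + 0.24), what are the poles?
Set denominator = 0: p^3 + 4.7*p^2 + 2.86*p + 0.24 = (p + 0.1)(p + 4)(p + 0.6) = 0 → Poles: -0.1, -0.6, -4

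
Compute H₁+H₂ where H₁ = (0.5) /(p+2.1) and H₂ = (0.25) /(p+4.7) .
Parallel: H = H₁ + H₂ = (n₁·d₂ + n₂·d₁)/(d₁·d₂).
n₁·d₂ = 0.5*p + 2.35. n₂·d₁ = 0.25*p + 0.525. Sum = 0.75*p + 2.875. d₁·d₂ = p^2 + 6.8*p + 9.87.
H(p) = (0.75*p + 2.875)/(p^2 + 6.8*p + 9.87)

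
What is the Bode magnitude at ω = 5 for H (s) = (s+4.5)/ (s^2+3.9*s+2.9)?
Substitute s = j*5: H(j5) = -0.00224484 - 0.228225j.
|H(j5)| = sqrt(Re² + Im²) = 0.2282.
20*log₁₀(0.2282) = -12.83 dB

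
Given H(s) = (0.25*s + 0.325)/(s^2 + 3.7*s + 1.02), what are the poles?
Set denominator = 0: s^2 + 3.7*s + 1.02 = (s + 0.3)(s + 3.4) = 0 → Poles: -0.3, -3.4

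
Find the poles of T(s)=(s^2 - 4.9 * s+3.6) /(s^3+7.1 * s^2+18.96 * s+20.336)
Set denominator = 0: s^3 + 7.1*s^2 + 18.96*s + 20.336 = (s + 3.1)(s^2 + 4*s + 6.56) = 0 → Poles: -2 + 1.6j, -2 - 1.6j, -3.1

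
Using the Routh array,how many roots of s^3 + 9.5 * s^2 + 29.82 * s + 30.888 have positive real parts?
Routh array:
s^3: [1, 29.82]; s^2: [9.5, 30.888]; s^1: [26.5686]; s^0: [30.888]
First column: [1, 9.5, 26.5686, 30.888]. Sign changes = RHP roots = 0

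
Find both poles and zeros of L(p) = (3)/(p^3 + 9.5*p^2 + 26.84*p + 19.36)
Set denominator = 0: p^3 + 9.5*p^2 + 26.84*p + 19.36 = (p + 4)(p + 4.4)(p + 1.1) = 0 → Poles: -1.1, -4, -4.4
Numerator is a nonzero constant (3) → Zeros: none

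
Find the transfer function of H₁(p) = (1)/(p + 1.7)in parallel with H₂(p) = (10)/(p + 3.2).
Parallel: H = H₁ + H₂ = (n₁·d₂ + n₂·d₁)/(d₁·d₂).
n₁·d₂ = p + 3.2. n₂·d₁ = 10*p + 17. Sum = 11*p + 20.2. d₁·d₂ = p^2 + 4.9*p + 5.44.
H(p) = (11*p + 20.2)/(p^2 + 4.9*p + 5.44)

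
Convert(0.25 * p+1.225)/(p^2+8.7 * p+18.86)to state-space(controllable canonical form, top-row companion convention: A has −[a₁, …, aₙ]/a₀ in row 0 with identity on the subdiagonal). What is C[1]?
Reachable canonical form: C = numerator coefficients (right-aligned, zero-padded to length n).
num = 0.25*p + 1.225, C = [[0.25, 1.225]].
C[1] = 1.225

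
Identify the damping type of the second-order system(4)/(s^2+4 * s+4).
Standard form: ωn²/(s²+2ζωn·s+ωn²) gives ωn=2, ζ=1.
Critically damped (ζ = 1)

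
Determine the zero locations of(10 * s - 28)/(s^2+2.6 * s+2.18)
Set numerator = 0: 10*s - 28 = 0 → Zeros: 2.8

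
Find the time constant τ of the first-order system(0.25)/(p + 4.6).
First-order system: τ = -1/pole. Pole = -4.6. τ = -1/(-4.6) = 0.2174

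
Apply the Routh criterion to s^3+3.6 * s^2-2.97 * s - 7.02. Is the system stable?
Routh array:
s^3: [1, -2.97]; s^2: [3.6, -7.02]; s^1: [-1.02]; s^0: [-7.02]
First column: [1, 3.6, -1.02, -7.02]. Sign changes = 1.
No, unstable (1 RHP root(s))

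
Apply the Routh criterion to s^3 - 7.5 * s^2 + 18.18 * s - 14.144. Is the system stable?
Routh array:
s^3: [1, 18.18]; s^2: [-7.5, -14.144]; s^1: [16.2941]; s^0: [-14.144]
First column: [1, -7.5, 16.2941, -14.144]. Sign changes = 3.
No, unstable (3 RHP root(s))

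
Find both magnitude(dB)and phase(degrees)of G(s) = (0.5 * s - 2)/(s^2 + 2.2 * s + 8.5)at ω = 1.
Substitute s = j*1: G(j1) = -0.227533 + 0.13341j.
|G| = 20*log₁₀(sqrt(Re²+Im²)) = -11.58 dB.
∠G = atan2(Im, Re) = 149.62°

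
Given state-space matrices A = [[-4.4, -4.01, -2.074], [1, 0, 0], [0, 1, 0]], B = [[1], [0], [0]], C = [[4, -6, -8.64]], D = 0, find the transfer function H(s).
H(s) = C(sI - A)⁻¹B + D.
Characteristic polynomial det(sI - A) = s^3 + 4.4*s^2 + 4.01*s + 2.074.
Numerator from C·adj(sI-A)·B + D·det(sI-A) = 4*s^2 - 6*s - 8.64.
H(s) = (4*s^2 - 6*s - 8.64)/(s^3 + 4.4*s^2 + 4.01*s + 2.074)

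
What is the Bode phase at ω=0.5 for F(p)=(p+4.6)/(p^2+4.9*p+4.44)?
Substitute p = j*0.5: F(j0.5) = 0.870128 - 0.389454j.
∠F(j0.5) = atan2(Im, Re) = atan2(-0.389454, 0.870128) = -24.11°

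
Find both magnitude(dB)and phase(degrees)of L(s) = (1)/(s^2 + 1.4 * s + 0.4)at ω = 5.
Substitute s = j*5: L(j5) = -0.0376055 - 0.0107007j.
|L| = 20*log₁₀(sqrt(Re²+Im²)) = -28.16 dB.
∠L = atan2(Im, Re) = -164.12°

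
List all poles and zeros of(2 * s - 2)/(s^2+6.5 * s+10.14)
Set denominator = 0: s^2 + 6.5*s + 10.14 = (s + 2.6)(s + 3.9) = 0 → Poles: -2.6, -3.9
Set numerator = 0: 2*s - 2 = 0 → Zeros: 1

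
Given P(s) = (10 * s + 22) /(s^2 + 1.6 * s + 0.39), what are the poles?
Set denominator = 0: s^2 + 1.6*s + 0.39 = (s + 0.3)(s + 1.3) = 0 → Poles: -0.3, -1.3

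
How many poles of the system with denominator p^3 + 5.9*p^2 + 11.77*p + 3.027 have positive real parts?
p^3 + 5.9*p^2 + 11.77*p + 3.027 = (p + 0.3)(p^2 + 5.6*p + 10.09). Poles: -0.3, -2.8 + 1.5j, -2.8 - 1.5j. RHP poles (Re>0): 0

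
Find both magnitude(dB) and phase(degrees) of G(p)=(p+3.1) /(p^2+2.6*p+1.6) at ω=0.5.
Substitute p = j*0.5: G(j0.5) = 1.37651 - 0.95516j.
|G| = 20*log₁₀(sqrt(Re²+Im²)) = 4.48 dB.
∠G = atan2(Im, Re) = -34.76°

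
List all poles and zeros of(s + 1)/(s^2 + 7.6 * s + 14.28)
Set denominator = 0: s^2 + 7.6*s + 14.28 = (s + 3.4)(s + 4.2) = 0 → Poles: -3.4, -4.2
Set numerator = 0: s + 1 = 0 → Zeros: -1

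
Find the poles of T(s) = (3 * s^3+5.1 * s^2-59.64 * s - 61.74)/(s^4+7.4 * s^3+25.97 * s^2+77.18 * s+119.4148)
Set denominator = 0: s^4 + 7.4*s^3 + 25.97*s^2 + 77.18*s + 119.4148 = (s + 3.4)(s + 3.4)(s^2 + 0.6*s + 10.33) = 0 → Poles: -0.3 + 3.2j, -0.3 - 3.2j, -3.4, -3.4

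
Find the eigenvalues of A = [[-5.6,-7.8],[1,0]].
Eigenvalues solve det(λI - A) = 0.
Characteristic polynomial: λ^2 + 5.6*λ + 7.8 = 0.
Factor: (λ + 3)(λ + 2.6) = 0.
Roots: -2.6, -3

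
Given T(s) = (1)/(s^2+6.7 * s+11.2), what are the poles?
Set denominator = 0: s^2 + 6.7*s + 11.2 = (s + 3.5)(s + 3.2) = 0 → Poles: -3.2, -3.5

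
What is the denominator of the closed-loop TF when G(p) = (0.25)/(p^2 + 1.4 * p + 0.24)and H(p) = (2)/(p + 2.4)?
Characteristic poly = G_den * H_den + G_num * H_num = (p^3 + 3.8*p^2 + 3.6*p + 0.576) + (0.5) = p^3 + 3.8*p^2 + 3.6*p + 1.076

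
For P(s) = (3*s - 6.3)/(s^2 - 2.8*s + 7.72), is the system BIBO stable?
Denominator: s^2 - 2.8*s + 7.72. Poles: 1.4 + 2.4j, 1.4 - 2.4j. All Re(p)<0: No (unstable)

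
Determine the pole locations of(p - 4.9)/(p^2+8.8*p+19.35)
Set denominator = 0: p^2 + 8.8*p + 19.35 = (p + 4.3)(p + 4.5) = 0 → Poles: -4.3, -4.5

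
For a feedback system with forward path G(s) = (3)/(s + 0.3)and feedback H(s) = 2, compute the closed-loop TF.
Closed-loop T = G/(1+GH).
Numerator: G_num * H_den = 3.
Denominator: G_den * H_den + G_num * H_num = (s + 0.3) + (6) = s + 6.3.
T(s) = (3)/(s + 6.3)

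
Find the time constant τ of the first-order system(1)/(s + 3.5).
First-order system: τ = -1/pole. Pole = -3.5. τ = -1/(-3.5) = 0.2857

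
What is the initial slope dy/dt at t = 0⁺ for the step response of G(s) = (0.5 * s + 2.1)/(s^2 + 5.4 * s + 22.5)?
IVT: y'(0⁺) = lim_{s→∞} s²·Y(s) = lim_{s→∞} s·G(s).
deg(num) = 1, deg(den) = 2, relative degree = 1, so s·G(s) → (leading num)/(leading den) = 0.5/1 = 0.5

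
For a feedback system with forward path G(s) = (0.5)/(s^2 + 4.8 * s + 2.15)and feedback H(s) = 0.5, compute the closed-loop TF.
Closed-loop T = G/(1+GH).
Numerator: G_num * H_den = 0.5.
Denominator: G_den * H_den + G_num * H_num = (s^2 + 4.8*s + 2.15) + (0.25) = s^2 + 4.8*s + 2.4.
T(s) = (0.5)/(s^2 + 4.8*s + 2.4)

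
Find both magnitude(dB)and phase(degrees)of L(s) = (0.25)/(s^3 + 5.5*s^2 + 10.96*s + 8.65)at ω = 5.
Substitute s = j*5: L(j5) = -0.00149614 + 0.000815128j.
|L| = 20*log₁₀(sqrt(Re²+Im²)) = -55.37 dB.
∠L = atan2(Im, Re) = 151.42° (principal value).
Summing the individual angle contributions Σ∠(j5 − zᵢ) − Σ∠(j5 − pₖ) over the 0 zero(s) and 3 pole(s), each followed continuously from ω = 0 (DC phase referenced to (−180°, 180°]), gives -208.58°, i.e. the principal value - 360°. Continuous Bode phase = -208.58°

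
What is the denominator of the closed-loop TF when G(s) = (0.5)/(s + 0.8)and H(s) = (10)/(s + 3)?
Characteristic poly = G_den * H_den + G_num * H_num = (s^2 + 3.8*s + 2.4) + (5) = s^2 + 3.8*s + 7.4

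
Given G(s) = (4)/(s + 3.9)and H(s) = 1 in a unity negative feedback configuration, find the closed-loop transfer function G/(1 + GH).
Closed-loop T = G/(1+GH).
Numerator: G_num * H_den = 4.
Denominator: G_den * H_den + G_num * H_num = (s + 3.9) + (4) = s + 7.9.
T(s) = (4)/(s + 7.9)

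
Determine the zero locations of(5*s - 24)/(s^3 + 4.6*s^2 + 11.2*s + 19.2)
Set numerator = 0: 5*s - 24 = 0 → Zeros: 4.8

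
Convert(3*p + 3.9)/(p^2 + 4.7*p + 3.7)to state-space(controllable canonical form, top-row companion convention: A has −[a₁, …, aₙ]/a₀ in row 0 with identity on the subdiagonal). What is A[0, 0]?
Reachable canonical form for den = p^2 + 4.7*p + 3.7: top row of A = -[a₁,a₂,...,aₙ]/a₀, ones on the subdiagonal, zeros elsewhere.
A = [[-4.7, -3.7], [1, 0]].
A[0,0] = -4.7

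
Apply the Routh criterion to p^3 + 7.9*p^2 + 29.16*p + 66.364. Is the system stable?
Routh array:
p^3: [1, 29.16]; p^2: [7.9, 66.364]; p^1: [20.7595]; p^0: [66.364]
First column: [1, 7.9, 20.7595, 66.364]. Sign changes = 0.
Yes, stable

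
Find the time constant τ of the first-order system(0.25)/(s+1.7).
First-order system: τ = -1/pole. Pole = -1.7. τ = -1/(-1.7) = 0.5882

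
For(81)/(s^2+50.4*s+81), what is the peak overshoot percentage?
Standard form: ωn²/(s²+2ζωn·s+ωn²) → ωn = 9, ζ = 2.8.
ζ ≥ 1, so the response is non-oscillatory: peak overshoot = 0%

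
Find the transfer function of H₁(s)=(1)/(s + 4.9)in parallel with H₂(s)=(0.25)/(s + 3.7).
Parallel: H = H₁ + H₂ = (n₁·d₂ + n₂·d₁)/(d₁·d₂).
n₁·d₂ = s + 3.7. n₂·d₁ = 0.25*s + 1.225. Sum = 1.25*s + 4.925. d₁·d₂ = s^2 + 8.6*s + 18.13.
H(s) = (1.25*s + 4.925)/(s^2 + 8.6*s + 18.13)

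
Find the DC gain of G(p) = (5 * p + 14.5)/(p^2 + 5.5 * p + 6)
DC gain = G(0) = num(0)/den(0) = 14.5/6 = 2.417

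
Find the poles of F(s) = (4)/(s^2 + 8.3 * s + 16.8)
Set denominator = 0: s^2 + 8.3*s + 16.8 = (s + 3.5)(s + 4.8) = 0 → Poles: -3.5, -4.8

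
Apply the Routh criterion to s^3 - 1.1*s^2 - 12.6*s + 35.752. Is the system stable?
Routh array:
s^3: [1, -12.6]; s^2: [-1.1, 35.752]; s^1: [19.9018]; s^0: [35.752]
First column: [1, -1.1, 19.9018, 35.752]. Sign changes = 2.
No, unstable (2 RHP root(s))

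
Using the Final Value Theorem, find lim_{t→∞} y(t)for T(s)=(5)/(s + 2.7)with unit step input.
FVT: lim_{t→∞} y(t) = lim_{s→0} s*Y(s) where Y(s) = T(s)/s.
= lim_{s→0} T(s) = T(0) = num(0)/den(0) = 5/2.7 = 1.852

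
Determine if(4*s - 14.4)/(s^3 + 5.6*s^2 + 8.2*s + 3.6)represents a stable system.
Denominator: s^3 + 5.6*s^2 + 8.2*s + 3.6 = (s + 1)(s + 1)(s + 3.6). Poles: -1, -1, -3.6. All Re(p)<0: Yes (stable)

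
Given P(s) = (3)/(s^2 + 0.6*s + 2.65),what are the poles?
Set denominator = 0: s^2 + 0.6*s + 2.65 = 0 → Poles: -0.3 + 1.6j, -0.3 - 1.6j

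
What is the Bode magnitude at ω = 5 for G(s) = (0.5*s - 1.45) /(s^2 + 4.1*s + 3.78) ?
Substitute s = j*5: G(j5) = 0.0942164 - 0.0267938j.
|G(j5)| = sqrt(Re² + Im²) = 0.09795.
20*log₁₀(0.09795) = -20.18 dB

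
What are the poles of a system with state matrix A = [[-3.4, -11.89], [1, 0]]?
Eigenvalues solve det(λI - A) = 0.
Characteristic polynomial: λ^2 + 3.4*λ + 11.89 = 0.
Roots: -1.7 + 3j, -1.7 - 3j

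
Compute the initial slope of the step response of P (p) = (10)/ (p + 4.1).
IVT: y'(0⁺) = lim_{p→∞} p²·Y(p) = lim_{p→∞} p·P(p).
deg(num) = 0, deg(den) = 1, relative degree = 1, so p·P(p) → (leading num)/(leading den) = 10/1 = 10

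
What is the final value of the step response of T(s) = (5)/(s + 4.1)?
FVT: lim_{t→∞} y(t) = lim_{s→0} s*Y(s) where Y(s) = T(s)/s.
= lim_{s→0} T(s) = T(0) = num(0)/den(0) = 5/4.1 = 1.22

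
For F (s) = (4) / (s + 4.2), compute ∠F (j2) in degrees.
Substitute s = j*2: F(j2) = 0.77634 - 0.369686j.
∠F(j2) = atan2(Im, Re) = atan2(-0.369686, 0.77634) = -25.46°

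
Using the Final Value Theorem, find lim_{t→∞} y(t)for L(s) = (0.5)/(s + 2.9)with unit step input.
FVT: lim_{t→∞} y(t) = lim_{s→0} s*Y(s) where Y(s) = L(s)/s.
= lim_{s→0} L(s) = L(0) = num(0)/den(0) = 0.5/2.9 = 0.1724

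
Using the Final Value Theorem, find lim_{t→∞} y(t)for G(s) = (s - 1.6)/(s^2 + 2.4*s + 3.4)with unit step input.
FVT: lim_{t→∞} y(t) = lim_{s→0} s*Y(s) where Y(s) = G(s)/s.
= lim_{s→0} G(s) = G(0) = num(0)/den(0) = -1.6/3.4 = -0.4706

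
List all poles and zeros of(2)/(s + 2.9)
Set denominator = 0: s + 2.9 = 0 → Poles: -2.9
Numerator is a nonzero constant (2) → Zeros: none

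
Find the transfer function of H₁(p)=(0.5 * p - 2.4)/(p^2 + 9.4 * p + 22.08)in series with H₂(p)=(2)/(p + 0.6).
Series: H = H₁ · H₂ = (n₁·n₂)/(d₁·d₂).
Num: n₁·n₂ = p - 4.8. Den: d₁·d₂ = p^3 + 10*p^2 + 27.72*p + 13.248.
H(p) = (p - 4.8)/(p^3 + 10*p^2 + 27.72*p + 13.248)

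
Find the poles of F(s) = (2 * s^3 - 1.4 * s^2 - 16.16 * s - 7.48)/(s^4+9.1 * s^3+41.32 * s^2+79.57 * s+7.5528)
Set denominator = 0: s^4 + 9.1*s^3 + 41.32*s^2 + 79.57*s + 7.5528 = (s + 3.6)(s + 0.1)(s^2 + 5.4*s + 20.98) = 0 → Poles: -0.1, -2.7 + 3.7j, -2.7 - 3.7j, -3.6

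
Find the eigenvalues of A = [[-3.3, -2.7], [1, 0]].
Eigenvalues solve det(λI - A) = 0.
Characteristic polynomial: λ^2 + 3.3*λ + 2.7 = 0.
Factor: (λ + 1.8)(λ + 1.5) = 0.
Roots: -1.5, -1.8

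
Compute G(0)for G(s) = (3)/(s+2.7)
DC gain = G(0) = num(0)/den(0) = 3/2.7 = 1.111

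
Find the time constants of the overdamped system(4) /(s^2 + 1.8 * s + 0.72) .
Overdamped: real poles at -1.2, -0.6. τ = -1/pole → τ₁ = 0.8333, τ₂ = 1.667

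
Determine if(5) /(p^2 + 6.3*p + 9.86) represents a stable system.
Denominator: p^2 + 6.3*p + 9.86 = (p + 3.4)(p + 2.9). Poles: -2.9, -3.4. All Re(p)<0: Yes (stable)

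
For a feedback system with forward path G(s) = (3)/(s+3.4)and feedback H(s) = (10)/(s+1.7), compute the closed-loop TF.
Closed-loop T = G/(1+GH).
Numerator: G_num * H_den = 3*s + 5.1.
Denominator: G_den * H_den + G_num * H_num = (s^2 + 5.1*s + 5.78) + (30) = s^2 + 5.1*s + 35.78.
T(s) = (3*s + 5.1)/(s^2 + 5.1*s + 35.78)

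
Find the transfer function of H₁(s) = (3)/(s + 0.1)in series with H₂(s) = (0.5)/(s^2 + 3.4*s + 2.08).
Series: H = H₁ · H₂ = (n₁·n₂)/(d₁·d₂).
Num: n₁·n₂ = 1.5. Den: d₁·d₂ = s^3 + 3.5*s^2 + 2.42*s + 0.208.
H(s) = (1.5)/(s^3 + 3.5*s^2 + 2.42*s + 0.208)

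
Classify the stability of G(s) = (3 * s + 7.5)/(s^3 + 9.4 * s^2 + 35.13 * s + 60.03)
Denominator: s^3 + 9.4*s^2 + 35.13*s + 60.03 = (s + 4.6)(s^2 + 4.8*s + 13.05). Poles: -2.4 + 2.7j, -2.4 - 2.7j, -4.6. Stable (all poles in LHP)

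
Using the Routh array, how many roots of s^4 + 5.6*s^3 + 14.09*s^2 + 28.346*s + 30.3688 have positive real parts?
Routh array:
s^4: [1, 14.09, 30.3688]; s^3: [5.6, 28.346]; s^2: [9.02821, 30.3688]; s^1: [9.50891]; s^0: [30.3688]
First column: [1, 5.6, 9.02821, 9.50891, 30.3688]. Sign changes = RHP roots = 0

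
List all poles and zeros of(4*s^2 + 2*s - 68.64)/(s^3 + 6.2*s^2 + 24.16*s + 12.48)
Set denominator = 0: s^3 + 6.2*s^2 + 24.16*s + 12.48 = (s + 0.6)(s^2 + 5.6*s + 20.8) = 0 → Poles: -0.6, -2.8 + 3.6j, -2.8 - 3.6j
Set numerator = 0: 4*s^2 + 2*s - 68.64 = 4*(s - 3.9)(s + 4.4) = 0 → Zeros: -4.4, 3.9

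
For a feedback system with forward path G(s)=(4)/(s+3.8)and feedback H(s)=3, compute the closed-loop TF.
Closed-loop T = G/(1+GH).
Numerator: G_num * H_den = 4.
Denominator: G_den * H_den + G_num * H_num = (s + 3.8) + (12) = s + 15.8.
T(s) = (4)/(s + 15.8)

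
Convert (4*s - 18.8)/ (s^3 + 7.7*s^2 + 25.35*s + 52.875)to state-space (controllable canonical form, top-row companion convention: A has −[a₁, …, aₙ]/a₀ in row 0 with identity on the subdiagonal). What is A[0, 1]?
Reachable canonical form for den = s^3 + 7.7*s^2 + 25.35*s + 52.875: top row of A = -[a₁,a₂,...,aₙ]/a₀, ones on the subdiagonal, zeros elsewhere.
A = [[-7.7, -25.35, -52.875], [1, 0, 0], [0, 1, 0]].
A[0,1] = -25.35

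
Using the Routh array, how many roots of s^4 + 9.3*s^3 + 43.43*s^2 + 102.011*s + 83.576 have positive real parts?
Routh array:
s^4: [1, 43.43, 83.576]; s^3: [9.3, 102.011]; s^2: [32.4611, 83.576]; s^1: [78.0667]; s^0: [83.576]
First column: [1, 9.3, 32.4611, 78.0667, 83.576]. Sign changes = RHP roots = 0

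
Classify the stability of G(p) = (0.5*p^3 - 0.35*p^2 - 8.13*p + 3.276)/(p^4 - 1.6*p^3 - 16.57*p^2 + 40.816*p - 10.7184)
Denominator: p^4 - 1.6*p^3 - 16.57*p^2 + 40.816*p - 10.7184 = (p - 0.3)(p - 2.9)(p + 4.4)(p - 2.8). Poles: -4.4, 0.3, 2.8, 2.9. Unstable (3 pole(s) in RHP)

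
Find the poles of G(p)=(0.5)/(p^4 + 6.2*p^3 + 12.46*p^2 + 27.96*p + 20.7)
Set denominator = 0: p^4 + 6.2*p^3 + 12.46*p^2 + 27.96*p + 20.7 = (p + 4.6)(p + 1)(p^2 + 0.6*p + 4.5) = 0 → Poles: -0.3 + 2.1j, -0.3 - 2.1j, -1, -4.6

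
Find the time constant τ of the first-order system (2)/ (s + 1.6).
First-order system: τ = -1/pole. Pole = -1.6. τ = -1/(-1.6) = 0.625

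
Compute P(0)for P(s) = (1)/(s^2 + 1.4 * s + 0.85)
DC gain = P(0) = num(0)/den(0) = 1/0.85 = 1.176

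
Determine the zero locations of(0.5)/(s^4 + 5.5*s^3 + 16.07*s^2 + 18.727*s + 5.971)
Numerator is a nonzero constant (0.5) → Zeros: none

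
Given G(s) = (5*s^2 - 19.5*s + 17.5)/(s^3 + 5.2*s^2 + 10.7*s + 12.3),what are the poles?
Set denominator = 0: s^3 + 5.2*s^2 + 10.7*s + 12.3 = (s + 3)(s^2 + 2.2*s + 4.1) = 0 → Poles: -1.1 + 1.7j, -1.1 - 1.7j, -3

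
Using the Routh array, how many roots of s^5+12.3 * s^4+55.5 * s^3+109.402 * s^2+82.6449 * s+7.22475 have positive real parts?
Routh array:
s^5: [1, 55.5, 82.6449]; s^4: [12.3, 109.402, 7.22475]; s^3: [46.6055, 82.0575]; s^2: [87.7456, 7.22475]; s^1: [78.2201]; s^0: [7.22475]
First column: [1, 12.3, 46.6055, 87.7456, 78.2201, 7.22475]. Sign changes = RHP roots = 0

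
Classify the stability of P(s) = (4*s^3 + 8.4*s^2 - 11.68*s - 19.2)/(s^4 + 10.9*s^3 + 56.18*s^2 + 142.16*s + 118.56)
Denominator: s^4 + 10.9*s^3 + 56.18*s^2 + 142.16*s + 118.56 = (s + 3.8)(s + 1.5)(s^2 + 5.6*s + 20.8). Poles: -1.5, -2.8 + 3.6j, -2.8 - 3.6j, -3.8. Stable (all poles in LHP)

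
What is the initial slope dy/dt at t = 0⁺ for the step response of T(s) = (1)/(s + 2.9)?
IVT: y'(0⁺) = lim_{s→∞} s²·Y(s) = lim_{s→∞} s·T(s).
deg(num) = 0, deg(den) = 1, relative degree = 1, so s·T(s) → (leading num)/(leading den) = 1/1 = 1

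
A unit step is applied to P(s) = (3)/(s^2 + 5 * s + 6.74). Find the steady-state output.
FVT: lim_{t→∞} y(t) = lim_{s→0} s*Y(s) where Y(s) = P(s)/s.
= lim_{s→0} P(s) = P(0) = num(0)/den(0) = 3/6.74 = 0.4451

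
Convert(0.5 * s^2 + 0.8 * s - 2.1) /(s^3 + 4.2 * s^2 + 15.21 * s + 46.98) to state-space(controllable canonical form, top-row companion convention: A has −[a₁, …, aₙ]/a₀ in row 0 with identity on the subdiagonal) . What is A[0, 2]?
Reachable canonical form for den = s^3 + 4.2*s^2 + 15.21*s + 46.98: top row of A = -[a₁,a₂,...,aₙ]/a₀, ones on the subdiagonal, zeros elsewhere.
A = [[-4.2, -15.21, -46.98], [1, 0, 0], [0, 1, 0]].
A[0,2] = -46.98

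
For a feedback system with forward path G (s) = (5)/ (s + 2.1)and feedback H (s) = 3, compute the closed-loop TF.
Closed-loop T = G/(1+GH).
Numerator: G_num * H_den = 5.
Denominator: G_den * H_den + G_num * H_num = (s + 2.1) + (15) = s + 17.1.
T(s) = (5)/(s + 17.1)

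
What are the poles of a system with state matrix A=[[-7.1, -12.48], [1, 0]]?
Eigenvalues solve det(λI - A) = 0.
Characteristic polynomial: λ^2 + 7.1*λ + 12.48 = 0.
Factor: (λ + 3.9)(λ + 3.2) = 0.
Roots: -3.2, -3.9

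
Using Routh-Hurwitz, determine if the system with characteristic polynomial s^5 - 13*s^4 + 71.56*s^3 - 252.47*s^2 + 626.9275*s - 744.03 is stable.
Routh array:
s^5: [1, 71.56, 626.9275]; s^4: [-13, -252.47, -744.03]; s^3: [52.1392, 569.694]; s^2: [-110.427, -744.03]; s^1: [218.392]; s^0: [-744.03]
First column: [1, -13, 52.1392, -110.427, 218.392, -744.03]. Sign changes = 5.
No, unstable (5 RHP root(s))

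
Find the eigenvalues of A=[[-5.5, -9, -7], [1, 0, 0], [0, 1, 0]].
Eigenvalues solve det(λI - A) = 0.
Characteristic polynomial: λ^3 + 5.5*λ^2 + 9*λ + 7 = 0.
Factor: (λ + 3.5)(λ^2 + 2*λ + 2) = 0.
Roots: -1 + 1j, -1 - 1j, -3.5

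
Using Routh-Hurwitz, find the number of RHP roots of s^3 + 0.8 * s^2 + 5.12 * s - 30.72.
Routh array:
s^3: [1, 5.12]; s^2: [0.8, -30.72]; s^1: [43.52]; s^0: [-30.72]
First column: [1, 0.8, 43.52, -30.72]. Sign changes = RHP roots = 1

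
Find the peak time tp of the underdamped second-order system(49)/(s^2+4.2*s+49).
Standard form: ωn²/(s²+2ζωn·s+ωn²) → ωn = 7, ζ = 0.3.
ωd = ωn·√(1-ζ²) = 7·√(1-0.3²) = 6.678.
tp = π/ωd = π/6.678 = 0.4705 s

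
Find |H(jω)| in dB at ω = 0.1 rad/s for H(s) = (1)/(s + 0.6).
Substitute s = j*0.1: H(j0.1) = 1.62162 - 0.27027j.
|H(j0.1)| = sqrt(Re² + Im²) = 1.644.
20*log₁₀(1.644) = 4.32 dB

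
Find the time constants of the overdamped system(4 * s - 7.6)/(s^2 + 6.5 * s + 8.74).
Overdamped: real poles at -1.9, -4.6. τ = -1/pole → τ₁ = 0.5263, τ₂ = 0.2174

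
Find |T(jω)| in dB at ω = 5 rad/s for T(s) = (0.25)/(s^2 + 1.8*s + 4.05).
Substitute s = j*5: T(j5) = -0.010074 - 0.00432773j.
|T(j5)| = sqrt(Re² + Im²) = 0.01096.
20*log₁₀(0.01096) = -39.20 dB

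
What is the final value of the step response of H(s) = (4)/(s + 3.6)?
FVT: lim_{t→∞} y(t) = lim_{s→0} s*Y(s) where Y(s) = H(s)/s.
= lim_{s→0} H(s) = H(0) = num(0)/den(0) = 4/3.6 = 1.111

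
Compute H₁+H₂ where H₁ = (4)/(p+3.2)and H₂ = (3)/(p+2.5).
Parallel: H = H₁ + H₂ = (n₁·d₂ + n₂·d₁)/(d₁·d₂).
n₁·d₂ = 4*p + 10. n₂·d₁ = 3*p + 9.6. Sum = 7*p + 19.6. d₁·d₂ = p^2 + 5.7*p + 8.
H(p) = (7*p + 19.6)/(p^2 + 5.7*p + 8)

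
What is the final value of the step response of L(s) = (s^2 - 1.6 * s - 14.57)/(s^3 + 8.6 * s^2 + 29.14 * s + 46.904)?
FVT: lim_{t→∞} y(t) = lim_{s→0} s*Y(s) where Y(s) = L(s)/s.
= lim_{s→0} L(s) = L(0) = num(0)/den(0) = -14.57/46.904 = -0.3106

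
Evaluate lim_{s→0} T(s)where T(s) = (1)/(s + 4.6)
DC gain = T(0) = num(0)/den(0) = 1/4.6 = 0.2174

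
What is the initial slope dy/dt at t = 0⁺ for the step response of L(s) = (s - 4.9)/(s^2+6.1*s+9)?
IVT: y'(0⁺) = lim_{s→∞} s²·Y(s) = lim_{s→∞} s·L(s).
deg(num) = 1, deg(den) = 2, relative degree = 1, so s·L(s) → (leading num)/(leading den) = 1/1 = 1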